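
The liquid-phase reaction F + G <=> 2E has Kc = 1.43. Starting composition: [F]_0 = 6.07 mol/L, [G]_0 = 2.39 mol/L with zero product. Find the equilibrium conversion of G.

X = 0.559

Let X = conversion of G; extent ξ = 2.39·X mol/L.
Concentrations: [F] = 6.07 − 2.39X; [G] = 2.39 − 2.39X; [E] = 4.78X.
Kc = [E]^2 / ([F] [G]).
Solving Kc = 1.43 for X ∈ (0,1): X = 0.559.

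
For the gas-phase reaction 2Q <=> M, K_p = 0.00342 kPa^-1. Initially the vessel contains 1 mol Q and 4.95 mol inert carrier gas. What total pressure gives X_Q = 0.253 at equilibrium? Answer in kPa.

P = 386 kPa

Take 1 mol Q as basis and let X be its fractional conversion, so ξ = 0.5X.
At extent ξ: n_Q = 1 − X; n_M = 0.5X; n_I = 4.95 (inert).
Total moles n_T = 5.95 − 0.5X.
K_p = p_M / (p_Q^2) with p_i = (n_i/n_T)·P.
At X = 0.253: the mole-fraction product g(X) = Π y_i^ν_i = 1.32. Since K_p = g(X)·P^{-1}, P = (g/K_p)^(1/1) = (1.32/0.00342)^(1/1) = 386 kPa.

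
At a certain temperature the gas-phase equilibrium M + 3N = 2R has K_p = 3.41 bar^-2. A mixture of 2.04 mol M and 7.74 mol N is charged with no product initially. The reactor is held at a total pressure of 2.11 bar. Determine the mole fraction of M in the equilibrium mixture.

Let X = conversion of M (basis 2.04 mol M); extent of reaction ξ = 2.04X.
Moles: n_M = 2.04 − 2.04X; n_N = 7.74 − 6.12X; n_R = 4.08X.
Summing: n_T = 9.78 − 4.08X.
With p_i = (n_i/n_T)P, K_p = p_R^2 / (p_M p_N^3).
Equating to 3.41 bar^-2 and solving on 0 < X < 1: X = 0.698.
Then n_M = 0.616, n_T = 6.93, so y_M = 0.089.

y_M = 0.089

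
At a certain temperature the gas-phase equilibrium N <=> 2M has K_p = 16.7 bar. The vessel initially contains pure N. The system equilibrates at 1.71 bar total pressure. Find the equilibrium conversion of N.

Let X = conversion of N (basis 1 mol N); extent of reaction ξ = X.
At extent ξ: n_N = 1 − X; n_M = 2X.
n_T = Σnᵢ = 1 + X.
y_i = n_i/n_T, p_i = y_i·P. K_p = p_M^2 / (p_N).
Setting this equal to 16.7 bar and taking the physical root (0 < X < 1) gives X = 0.842.

X = 0.842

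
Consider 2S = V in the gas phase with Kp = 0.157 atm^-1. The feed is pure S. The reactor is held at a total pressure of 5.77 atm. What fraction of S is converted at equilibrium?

X = 0.535

Basis: 1 mol S initially; let X = conversion of S. Extent ξ = 0.5X.
Mole table: n_S = 1 − X; n_V = 0.5X.
n_T = Σnᵢ = 1 − 0.5X.
y_i = n_i/n_T, p_i = y_i·P. Kp = p_V / (p_S^2).
Substituting and setting equal to 0.157 atm^-1 gives a polynomial in X; the root in (0,1) is X = 0.535.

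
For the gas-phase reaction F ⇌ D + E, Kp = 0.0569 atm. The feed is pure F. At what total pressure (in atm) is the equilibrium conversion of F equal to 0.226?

P = 1.06 atm

Basis: 1 mol F initially; let X = conversion of F. Extent ξ = X.
At extent ξ: n_F = 1 − X; n_D = X; n_E = X.
n_T = Σnᵢ = 1 + X.
Kp = p_D p_E / (p_F) with p_i = (n_i/n_T)·P.
At X = 0.226: the mole-fraction product g(X) = Π y_i^ν_i = 0.05383. Since Kp = g(X)·P^{1}, P = (Kp/g)^(1/1) = (0.0569/0.05383)^(1/1) = 1.06 atm.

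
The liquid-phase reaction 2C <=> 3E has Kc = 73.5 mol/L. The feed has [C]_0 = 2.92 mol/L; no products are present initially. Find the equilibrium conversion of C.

X = 0.758

Let X = conversion of C; extent ξ = 2.92X/2 mol/L.
Concentrations: [C] = 2.92 − 2.92X; [E] = 4.38X.
Kc = [E]^3 / ([C]^2).
This equals 73.5 at X = 0.758 (the root in 0 < X < 1).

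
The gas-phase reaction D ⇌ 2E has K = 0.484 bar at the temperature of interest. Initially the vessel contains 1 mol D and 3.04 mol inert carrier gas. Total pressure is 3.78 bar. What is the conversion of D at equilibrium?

X = 0.310

Basis: 1 mol D initially; let X = conversion of D. Extent ξ = X.
Species balance: n_D = 1 − X; n_E = 2X; n_I = 3.04 (inert).
n_T = Σnᵢ = 4.04 + X.
Mole fractions y_i = n_i/n_T; K = p_E^2 / (p_D) with p_i = y_i·P.
This yields a degree-2 equation in X; solving on (0,1), X = 0.310.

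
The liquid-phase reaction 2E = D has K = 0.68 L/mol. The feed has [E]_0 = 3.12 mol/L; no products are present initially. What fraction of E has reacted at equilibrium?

X = 0.618

Let X = conversion of E; extent ξ = 3.12X/2 mol/L.
Concentrations: [E] = 3.12 − 3.12X; [D] = 1.56X.
K = [D] / ([E]^2).
This equals 0.68 at X = 0.618 (the root in 0 < X < 1).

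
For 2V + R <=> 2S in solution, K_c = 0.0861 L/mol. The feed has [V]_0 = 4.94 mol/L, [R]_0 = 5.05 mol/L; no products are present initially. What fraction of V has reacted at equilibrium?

Let X = conversion of V; extent ξ = 4.94X/2 mol/L.
Concentrations: [V] = 4.94 − 4.94X; [R] = 5.05 − 2.47X; [S] = 4.94X.
K_c = [S]^2 / ([V]^2 [R]).
Solving K_c = 0.0861 for X ∈ (0,1): X = 0.373.

X = 0.373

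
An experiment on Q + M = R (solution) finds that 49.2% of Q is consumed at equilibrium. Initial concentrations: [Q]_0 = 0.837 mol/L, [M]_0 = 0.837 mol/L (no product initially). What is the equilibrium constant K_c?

Let X = conversion of Q.
Concentrations: [Q] = 0.837 − 0.837X; [M] = 0.837 − 0.837X; [R] = 0.837X.
At X = 0.492: [Q] = 0.425, [M] = 0.425, [R] = 0.412.
K_c = [R] / ([Q] [M]) = 2.28 L/mol.

K_c = 2.28 L/mol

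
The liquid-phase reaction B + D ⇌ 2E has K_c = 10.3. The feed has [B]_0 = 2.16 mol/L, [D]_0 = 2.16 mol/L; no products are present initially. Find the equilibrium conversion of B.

X = 0.616

Let X = conversion of B; extent ξ = 2.16·X mol/L.
Concentrations: [B] = 2.16 − 2.16X; [D] = 2.16 − 2.16X; [E] = 4.32X.
K_c = [E]^2 / ([B] [D]).
Solving K_c = 10.3 for X ∈ (0,1): X = 0.616.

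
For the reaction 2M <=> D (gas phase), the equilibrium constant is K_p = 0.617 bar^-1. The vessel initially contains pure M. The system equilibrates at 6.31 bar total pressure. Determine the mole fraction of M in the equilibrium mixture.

Basis: 1 mol M initially; let X = conversion of M. Extent ξ = 0.5X.
Species balance: n_M = 1 − X; n_D = 0.5X.
n_T = Σnᵢ = 1 − 0.5X.
y_i = n_i/n_T, p_i = y_i·P. K_p = p_D / (p_M^2).
This yields a degree-2 equation in X; solving on (0,1), X = 0.754.
Then n_M = 0.246, n_T = 0.623, so y_M = 0.394.

y_M = 0.394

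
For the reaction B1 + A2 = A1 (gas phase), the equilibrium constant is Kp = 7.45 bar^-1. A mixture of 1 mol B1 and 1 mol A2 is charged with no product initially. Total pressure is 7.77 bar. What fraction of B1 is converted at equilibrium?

Take 1 mol B1 as basis and let X be its fractional conversion, so ξ = X.
Mole table: n_B1 = 1 − X; n_A2 = 1 − X; n_A1 = X.
Total moles n_T = 2 − X.
Mole fractions y_i = n_i/n_T; Kp = p_A1 / (p_B1 p_A2) with p_i = y_i·P.
Equating to 7.45 bar^-1 and solving on 0 < X < 1: X = 0.870.

X = 0.870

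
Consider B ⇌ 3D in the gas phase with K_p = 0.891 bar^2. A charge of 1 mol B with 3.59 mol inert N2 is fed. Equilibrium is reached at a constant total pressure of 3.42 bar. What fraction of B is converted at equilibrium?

Let X = conversion of B (basis 1 mol B); extent of reaction ξ = X.
Species balance: n_B = 1 − X; n_D = 3X; n_I = 3.59 (inert).
Summing: n_T = 4.59 + 2X.
Mole fractions y_i = n_i/n_T; K_p = p_D^3 / (p_B) with p_i = y_i·P.
Substituting and setting equal to 0.891 bar^2 gives a polynomial in X; the root in (0,1) is X = 0.370.

X = 0.370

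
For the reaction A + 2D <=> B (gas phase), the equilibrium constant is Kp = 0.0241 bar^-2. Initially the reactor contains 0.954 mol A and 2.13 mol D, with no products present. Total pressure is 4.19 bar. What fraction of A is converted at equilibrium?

Basis: 0.954 mol A initially; let X = conversion of A. Extent ξ = 0.954X.
Moles: n_A = 0.954 − 0.954X; n_D = 2.13 − 1.91X; n_B = 0.954X.
n_T = Σnᵢ = 3.08 − 1.91X.
y_i = n_i/n_T, p_i = y_i·P. Kp = p_B / (p_A p_D^2).
Substituting and setting equal to 0.0241 bar^-2 gives a polynomial in X; the root in (0,1) is X = 0.155.

X = 0.155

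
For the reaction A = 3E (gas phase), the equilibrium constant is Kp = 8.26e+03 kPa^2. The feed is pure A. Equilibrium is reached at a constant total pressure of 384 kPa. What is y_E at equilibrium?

y_E = 0.334

Take 1 mol A as basis and let X be its fractional conversion, so ξ = X.
Mole table: n_A = 1 − X; n_E = 3X.
Summing: n_T = 1 + 2X.
y_i = n_i/n_T, p_i = y_i·P. Kp = p_E^3 / (p_A).
Substituting and setting equal to 8.26e+03 kPa^2 gives a polynomial in X; the root in (0,1) is X = 0.143.
Then n_E = 0.43, n_T = 1.29, so y_E = 0.334.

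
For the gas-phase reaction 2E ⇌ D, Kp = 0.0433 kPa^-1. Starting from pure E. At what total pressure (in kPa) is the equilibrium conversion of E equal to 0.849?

P = 247 kPa

Basis: 1 mol E initially; let X = conversion of E. Extent ξ = 0.5X.
Mole table: n_E = 1 − X; n_D = 0.5X.
Summing: n_T = 1 − 0.5X.
Kp = p_D / (p_E^2) with p_i = (n_i/n_T)·P.
At X = 0.849: the mole-fraction product g(X) = Π y_i^ν_i = 10.71. Since Kp = g(X)·P^{-1}, P = (g/Kp)^(1/1) = (10.71/0.0433)^(1/1) = 247 kPa.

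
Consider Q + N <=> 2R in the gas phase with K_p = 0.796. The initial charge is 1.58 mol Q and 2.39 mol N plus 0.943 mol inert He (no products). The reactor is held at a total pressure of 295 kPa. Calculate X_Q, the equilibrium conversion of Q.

Take 1.58 mol Q as basis and let X be its fractional conversion, so ξ = 1.58X.
At extent ξ: n_Q = 1.58 − 1.58X; n_N = 2.39 − 1.58X; n_R = 3.16X; n_I = 0.943 (inert).
Since Δν = 0, n_T = 4.91 throughout.
Mole fractions y_i = n_i/n_T; K_p = p_R^2 / (p_Q p_N) with p_i = y_i·P.
Substituting and setting equal to 0.796 gives a polynomial in X; the root in (0,1) is X = 0.376.

X = 0.376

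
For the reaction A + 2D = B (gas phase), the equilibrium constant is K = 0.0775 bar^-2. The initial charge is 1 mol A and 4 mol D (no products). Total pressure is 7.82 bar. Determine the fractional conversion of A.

X = 0.711

Let X = conversion of A (basis 1 mol A); extent of reaction ξ = X.
Moles: n_A = 1 − X; n_D = 4 − 2X; n_B = X.
Summing: n_T = 5 − 2X.
With p_i = (n_i/n_T)P, K = p_B / (p_A p_D^2).
Equating to 0.0775 bar^-2 and solving on 0 < X < 1: X = 0.711.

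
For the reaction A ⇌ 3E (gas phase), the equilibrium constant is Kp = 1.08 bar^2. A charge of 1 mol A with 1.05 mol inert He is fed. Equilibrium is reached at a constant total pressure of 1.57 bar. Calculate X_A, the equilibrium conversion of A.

X = 0.428

Let X = conversion of A (basis 1 mol A); extent of reaction ξ = X.
Species balance: n_A = 1 − X; n_E = 3X; n_I = 1.05 (inert).
n_T = Σnᵢ = 2.05 + 2X.
Mole fractions y_i = n_i/n_T; Kp = p_E^3 / (p_A) with p_i = y_i·P.
Equating to 1.08 bar^2 and solving on 0 < X < 1: X = 0.428.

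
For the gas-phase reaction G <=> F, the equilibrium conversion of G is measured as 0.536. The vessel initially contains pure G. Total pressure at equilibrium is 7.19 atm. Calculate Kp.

Let X = conversion of G (basis 1 mol G); extent of reaction ξ = X.
Mole table: n_G = 1 − X; n_F = X.
Since Δν = 0, n_T = 1 throughout.
At X = 0.536: n_G = 0.464, n_F = 0.536, n_T = 1.
p_i = (n_i/n_T)·P. Kp = p_F / (p_G) = 1.16.

Kp = 1.16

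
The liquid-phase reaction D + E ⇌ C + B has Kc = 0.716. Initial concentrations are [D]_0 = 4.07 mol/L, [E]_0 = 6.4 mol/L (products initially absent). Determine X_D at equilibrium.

Let X = conversion of D; extent ξ = 4.07·X mol/L.
Concentrations: [D] = 4.07 − 4.07X; [E] = 6.4 − 4.07X; [C] = 4.07X; [B] = 4.07X.
Kc = [C] [B] / ([D] [E]).
Equating to 0.716: the physical root is X = 0.562.

X = 0.562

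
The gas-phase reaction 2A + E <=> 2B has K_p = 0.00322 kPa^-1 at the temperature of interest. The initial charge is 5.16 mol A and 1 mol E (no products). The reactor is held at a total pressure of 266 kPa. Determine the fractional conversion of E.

Let X = conversion of E (basis 1 mol E); extent of reaction ξ = X.
At extent ξ: n_A = 5.16 − 2X; n_E = 1 − X; n_B = 2X.
n_T = Σnᵢ = 6.16 − X.
y_i = n_i/n_T, p_i = y_i·P. K_p = p_B^2 / (p_A^2 p_E).
This yields a degree-3 equation in X; solving on (0,1), X = 0.540.

X = 0.540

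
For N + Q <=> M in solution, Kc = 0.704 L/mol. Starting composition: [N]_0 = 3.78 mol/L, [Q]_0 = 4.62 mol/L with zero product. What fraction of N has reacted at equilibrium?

X = 0.617

Let X = conversion of N; extent ξ = 3.78·X mol/L.
Concentrations: [N] = 3.78 − 3.78X; [Q] = 4.62 − 3.78X; [M] = 3.78X.
Kc = [M] / ([N] [Q]).
Equating to 0.704 L/mol: the physical root is X = 0.617.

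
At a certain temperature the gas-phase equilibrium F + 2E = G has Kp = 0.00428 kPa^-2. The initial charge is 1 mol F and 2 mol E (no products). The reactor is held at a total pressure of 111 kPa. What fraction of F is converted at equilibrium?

X = 0.805

Let X = conversion of F (basis 1 mol F); extent of reaction ξ = X.
Moles: n_F = 1 − X; n_E = 2 − 2X; n_G = X.
Total moles n_T = 3 − 2X.
y_i = n_i/n_T, p_i = y_i·P. Kp = p_G / (p_F p_E^2).
Substituting and setting equal to 0.00428 kPa^-2 gives a polynomial in X; the root in (0,1) is X = 0.805.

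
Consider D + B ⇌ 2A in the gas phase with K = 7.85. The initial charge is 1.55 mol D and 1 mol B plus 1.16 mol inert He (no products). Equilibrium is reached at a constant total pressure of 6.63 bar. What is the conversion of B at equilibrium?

Let X = conversion of B (basis 1 mol B); extent of reaction ξ = X.
Moles: n_D = 1.55 − X; n_B = 1 − X; n_A = 2X; n_I = 1.16 (inert).
Total moles n_T = 3.71 (Δν = 0, constant).
With p_i = (n_i/n_T)P, K = p_A^2 / (p_D p_B).
Substituting and setting equal to 7.85 gives a polynomial in X; the root in (0,1) is X = 0.703.

X = 0.703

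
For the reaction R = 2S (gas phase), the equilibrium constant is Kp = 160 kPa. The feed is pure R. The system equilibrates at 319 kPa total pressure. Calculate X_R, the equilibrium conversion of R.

X = 0.334

Basis: 1 mol R initially; let X = conversion of R. Extent ξ = X.
Moles: n_R = 1 − X; n_S = 2X.
Summing: n_T = 1 + X.
Mole fractions y_i = n_i/n_T; Kp = p_S^2 / (p_R) with p_i = y_i·P.
Setting this equal to 160 kPa and taking the physical root (0 < X < 1) gives X = 0.334.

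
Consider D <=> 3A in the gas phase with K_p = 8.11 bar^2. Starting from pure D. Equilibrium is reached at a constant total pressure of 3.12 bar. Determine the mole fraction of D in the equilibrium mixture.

Take 1 mol D as basis and let X be its fractional conversion, so ξ = X.
Mole table: n_D = 1 − X; n_A = 3X.
Total moles n_T = 1 + 2X.
Mole fractions y_i = n_i/n_T; K_p = p_A^3 / (p_D) with p_i = y_i·P.
Substituting and setting equal to 8.11 bar^2 gives a polynomial in X; the root in (0,1) is X = 0.391.
Then n_D = 0.609, n_T = 1.78, so y_D = 0.342.

y_D = 0.342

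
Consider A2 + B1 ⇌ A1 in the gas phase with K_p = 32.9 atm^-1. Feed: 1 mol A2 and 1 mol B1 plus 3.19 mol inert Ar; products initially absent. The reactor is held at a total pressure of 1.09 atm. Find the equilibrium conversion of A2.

X = 0.703

Basis: 1 mol A2 initially; let X = conversion of A2. Extent ξ = X.
Species balance: n_A2 = 1 − X; n_B1 = 1 − X; n_A1 = X; n_I = 3.19 (inert).
Total moles n_T = 5.19 − X.
Mole fractions y_i = n_i/n_T; K_p = p_A1 / (p_A2 p_B1) with p_i = y_i·P.
Equating to 32.9 atm^-1 and solving on 0 < X < 1: X = 0.703.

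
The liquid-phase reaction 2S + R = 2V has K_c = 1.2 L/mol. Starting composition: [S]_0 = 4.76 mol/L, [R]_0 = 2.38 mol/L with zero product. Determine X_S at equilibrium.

Let X = conversion of S; extent ξ = 4.76X/2 mol/L.
Concentrations: [S] = 4.76 − 4.76X; [R] = 2.38 − 2.38X; [V] = 4.76X.
K_c = [V]^2 / ([S]^2 [R]).
Solving K_c = 1.2 for X ∈ (0,1): X = 0.535.

X = 0.535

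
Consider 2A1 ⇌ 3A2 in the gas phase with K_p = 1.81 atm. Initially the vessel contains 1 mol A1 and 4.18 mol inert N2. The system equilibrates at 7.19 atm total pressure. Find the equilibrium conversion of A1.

Basis: 1 mol A1 initially; let X = conversion of A1. Extent ξ = 0.5X.
Mole table: n_A1 = 1 − X; n_A2 = 1.5X; n_I = 4.18 (inert).
n_T = Σnᵢ = 5.18 + 0.5X.
With p_i = (n_i/n_T)P, K_p = p_A2^3 / (p_A1^2).
Setting this equal to 1.81 atm and taking the physical root (0 < X < 1) gives X = 0.479.

X = 0.479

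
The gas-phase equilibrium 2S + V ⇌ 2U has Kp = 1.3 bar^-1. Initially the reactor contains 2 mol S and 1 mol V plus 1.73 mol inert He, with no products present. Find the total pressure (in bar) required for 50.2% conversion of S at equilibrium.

P = 6.64 bar

Basis: 2 mol S initially; let X = conversion of S. Extent ξ = X.
At extent ξ: n_S = 2 − 2X; n_V = 1 − X; n_U = 2X; n_I = 1.73 (inert).
Total moles n_T = 4.73 − X.
Kp = p_U^2 / (p_S^2 p_V) with p_i = (n_i/n_T)·P.
At X = 0.502: the mole-fraction product g(X) = Π y_i^ν_i = 8.627. Since Kp = g(X)·P^{-1}, P = (g/Kp)^(1/1) = (8.627/1.3)^(1/1) = 6.64 bar.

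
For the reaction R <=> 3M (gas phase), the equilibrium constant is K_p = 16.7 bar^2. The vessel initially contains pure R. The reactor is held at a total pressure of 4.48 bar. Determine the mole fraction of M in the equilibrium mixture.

Basis: 1 mol R initially; let X = conversion of R. Extent ξ = X.
At extent ξ: n_R = 1 − X; n_M = 3X.
Total moles n_T = 1 + 2X.
With p_i = (n_i/n_T)P, K_p = p_M^3 / (p_R).
Setting this equal to 16.7 bar^2 and taking the physical root (0 < X < 1) gives X = 0.391.
Then n_M = 1.17, n_T = 1.78, so y_M = 0.658.

y_M = 0.658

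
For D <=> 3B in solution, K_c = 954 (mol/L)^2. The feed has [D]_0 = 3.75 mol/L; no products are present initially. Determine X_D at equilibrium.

X = 0.798

Let X = conversion of D; extent ξ = 3.75·X mol/L.
Concentrations: [D] = 3.75 − 3.75X; [B] = 11.2X.
K_c = [B]^3 / ([D]).
This equals 954 at X = 0.798 (the root in 0 < X < 1).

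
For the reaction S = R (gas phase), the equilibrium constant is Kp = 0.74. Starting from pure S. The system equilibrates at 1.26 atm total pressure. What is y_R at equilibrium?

y_R = 0.425

Basis: 1 mol S initially; let X = conversion of S. Extent ξ = X.
Mole table: n_S = 1 − X; n_R = X.
Total moles n_T = 1 (Δν = 0, constant).
With p_i = (n_i/n_T)P, Kp = p_R / (p_S).
This yields a degree-1 equation in X; solving on (0,1), X = 0.425.
Then n_R = 0.425, n_T = 1, so y_R = 0.425.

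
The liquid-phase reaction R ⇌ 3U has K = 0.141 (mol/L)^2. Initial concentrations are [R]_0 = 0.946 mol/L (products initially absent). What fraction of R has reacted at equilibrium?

Let X = conversion of R; extent ξ = 0.946·X mol/L.
Concentrations: [R] = 0.946 − 0.946X; [U] = 2.84X.
K = [U]^3 / ([R]).
Equating to 0.141 (mol/L)^2: the physical root is X = 0.169.

X = 0.169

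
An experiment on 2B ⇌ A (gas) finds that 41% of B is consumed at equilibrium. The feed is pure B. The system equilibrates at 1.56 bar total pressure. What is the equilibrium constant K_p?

Basis: 1 mol B initially; let X = conversion of B. Extent ξ = 0.5X.
At extent ξ: n_B = 1 − X; n_A = 0.5X.
n_T = Σnᵢ = 1 − 0.5X.
At X = 0.41: n_B = 0.59, n_A = 0.205, n_T = 0.795.
p_i = (n_i/n_T)·P. K_p = p_A / (p_B^2) = 0.3 bar^-1.

K_p = 0.3 bar^-1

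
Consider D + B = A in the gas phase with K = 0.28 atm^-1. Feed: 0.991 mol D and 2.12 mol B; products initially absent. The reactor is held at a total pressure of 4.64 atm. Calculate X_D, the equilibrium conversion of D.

X = 0.449

Let X = conversion of D (basis 0.991 mol D); extent of reaction ξ = 0.991X.
Species balance: n_D = 0.991 − 0.991X; n_B = 2.12 − 0.991X; n_A = 0.991X.
Total moles n_T = 3.11 − 0.991X.
y_i = n_i/n_T, p_i = y_i·P. K = p_A / (p_D p_B).
Equating to 0.28 atm^-1 and solving on 0 < X < 1: X = 0.449.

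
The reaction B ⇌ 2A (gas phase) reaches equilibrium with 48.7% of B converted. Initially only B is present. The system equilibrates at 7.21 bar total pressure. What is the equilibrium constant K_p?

Basis: 1 mol B initially; let X = conversion of B. Extent ξ = X.
Moles: n_B = 1 − X; n_A = 2X.
n_T = Σnᵢ = 1 + X.
At X = 0.487: n_B = 0.513, n_A = 0.974, n_T = 1.49.
p_i = (n_i/n_T)·P. K_p = p_A^2 / (p_B) = 8.97 bar.

K_p = 8.97 bar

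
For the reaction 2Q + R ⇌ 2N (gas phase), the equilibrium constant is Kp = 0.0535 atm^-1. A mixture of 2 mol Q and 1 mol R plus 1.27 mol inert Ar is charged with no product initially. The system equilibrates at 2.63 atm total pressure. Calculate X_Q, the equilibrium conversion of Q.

Take 2 mol Q as basis and let X be its fractional conversion, so ξ = X.
At extent ξ: n_Q = 2 − 2X; n_R = 1 − X; n_N = 2X; n_I = 1.27 (inert).
Total moles n_T = 4.27 − X.
With p_i = (n_i/n_T)P, Kp = p_N^2 / (p_Q^2 p_R).
This yields a degree-3 equation in X; solving on (0,1), X = 0.146.

X = 0.146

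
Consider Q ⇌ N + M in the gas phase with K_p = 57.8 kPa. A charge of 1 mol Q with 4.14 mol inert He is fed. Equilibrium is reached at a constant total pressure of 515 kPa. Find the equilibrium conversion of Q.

X = 0.541

Let X = conversion of Q (basis 1 mol Q); extent of reaction ξ = X.
Moles: n_Q = 1 − X; n_N = X; n_M = X; n_I = 4.14 (inert).
n_T = Σnᵢ = 5.14 + X.
With p_i = (n_i/n_T)P, K_p = p_N p_M / (p_Q).
Setting this equal to 57.8 kPa and taking the physical root (0 < X < 1) gives X = 0.541.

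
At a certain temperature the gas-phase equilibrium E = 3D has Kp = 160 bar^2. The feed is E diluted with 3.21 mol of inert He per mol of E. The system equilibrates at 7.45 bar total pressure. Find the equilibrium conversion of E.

Basis: 1 mol E initially; let X = conversion of E. Extent ξ = X.
Moles: n_E = 1 − X; n_D = 3X; n_I = 3.21 (inert).
Total moles n_T = 4.21 + 2X.
With p_i = (n_i/n_T)P, Kp = p_D^3 / (p_E).
Substituting and setting equal to 160 bar^2 gives a polynomial in X; the root in (0,1) is X = 0.840.

X = 0.840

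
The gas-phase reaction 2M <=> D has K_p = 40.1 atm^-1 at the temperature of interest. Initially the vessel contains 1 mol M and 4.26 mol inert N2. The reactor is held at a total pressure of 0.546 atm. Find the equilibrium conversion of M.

X = 0.717

Basis: 1 mol M initially; let X = conversion of M. Extent ξ = 0.5X.
Mole table: n_M = 1 − X; n_D = 0.5X; n_I = 4.26 (inert).
Summing: n_T = 5.26 − 0.5X.
Mole fractions y_i = n_i/n_T; K_p = p_D / (p_M^2) with p_i = y_i·P.
Setting this equal to 40.1 atm^-1 and taking the physical root (0 < X < 1) gives X = 0.717.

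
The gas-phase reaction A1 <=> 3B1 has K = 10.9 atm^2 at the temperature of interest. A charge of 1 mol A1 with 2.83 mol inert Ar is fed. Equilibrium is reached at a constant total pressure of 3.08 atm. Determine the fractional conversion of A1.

Basis: 1 mol A1 initially; let X = conversion of A1. Extent ξ = X.
Mole table: n_A1 = 1 − X; n_B1 = 3X; n_I = 2.83 (inert).
Summing: n_T = 3.83 + 2X.
With p_i = (n_i/n_T)P, K = p_B1^3 / (p_A1).
This yields a degree-3 equation in X; solving on (0,1), X = 0.703.

X = 0.703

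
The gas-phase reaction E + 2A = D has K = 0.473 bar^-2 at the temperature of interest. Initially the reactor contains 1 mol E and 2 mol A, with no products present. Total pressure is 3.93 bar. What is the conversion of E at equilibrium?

X = 0.594

Take 1 mol E as basis and let X be its fractional conversion, so ξ = X.
Moles: n_E = 1 − X; n_A = 2 − 2X; n_D = X.
Summing: n_T = 3 − 2X.
Mole fractions y_i = n_i/n_T; K = p_D / (p_E p_A^2) with p_i = y_i·P.
Equating to 0.473 bar^-2 and solving on 0 < X < 1: X = 0.594.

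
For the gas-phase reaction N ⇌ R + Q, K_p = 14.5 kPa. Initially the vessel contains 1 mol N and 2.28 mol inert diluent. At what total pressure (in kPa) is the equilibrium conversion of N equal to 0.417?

Take 1 mol N as basis and let X be its fractional conversion, so ξ = X.
Species balance: n_N = 1 − X; n_R = X; n_Q = X; n_I = 2.28 (inert).
n_T = Σnᵢ = 3.28 + X.
K_p = p_R p_Q / (p_N) with p_i = (n_i/n_T)·P.
At X = 0.417: the mole-fraction product g(X) = Π y_i^ν_i = 0.08068. Since K_p = g(X)·P^{1}, P = (K_p/g)^(1/1) = (14.5/0.08068)^(1/1) = 180 kPa.

P = 180 kPa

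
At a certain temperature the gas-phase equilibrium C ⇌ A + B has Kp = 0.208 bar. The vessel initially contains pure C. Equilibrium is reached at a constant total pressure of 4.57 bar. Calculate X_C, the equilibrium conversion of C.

X = 0.209

Let X = conversion of C (basis 1 mol C); extent of reaction ξ = X.
Mole table: n_C = 1 − X; n_A = X; n_B = X.
n_T = Σnᵢ = 1 + X.
With p_i = (n_i/n_T)P, Kp = p_A p_B / (p_C).
Substituting and setting equal to 0.208 bar gives a polynomial in X; the root in (0,1) is X = 0.209.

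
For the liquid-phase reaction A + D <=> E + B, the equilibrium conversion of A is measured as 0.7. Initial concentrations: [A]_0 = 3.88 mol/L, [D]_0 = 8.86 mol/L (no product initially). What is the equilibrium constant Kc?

Kc = 1.03

Let X = conversion of A.
Concentrations: [A] = 3.88 − 3.88X; [D] = 8.86 − 3.88X; [E] = 3.88X; [B] = 3.88X.
At X = 0.7: [A] = 1.16, [D] = 6.14, [E] = 2.72, [B] = 2.72.
Kc = [E] [B] / ([A] [D]) = 1.03.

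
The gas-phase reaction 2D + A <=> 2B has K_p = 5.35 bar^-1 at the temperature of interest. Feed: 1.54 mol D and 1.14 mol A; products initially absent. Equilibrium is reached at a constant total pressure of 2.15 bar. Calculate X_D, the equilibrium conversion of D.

X = 0.648

Basis: 1.54 mol D initially; let X = conversion of D. Extent ξ = 0.77X.
Mole table: n_D = 1.54 − 1.54X; n_A = 1.14 − 0.77X; n_B = 1.54X.
Total moles n_T = 2.68 − 0.77X.
Mole fractions y_i = n_i/n_T; K_p = p_B^2 / (p_D^2 p_A) with p_i = y_i·P.
This yields a degree-3 equation in X; solving on (0,1), X = 0.648.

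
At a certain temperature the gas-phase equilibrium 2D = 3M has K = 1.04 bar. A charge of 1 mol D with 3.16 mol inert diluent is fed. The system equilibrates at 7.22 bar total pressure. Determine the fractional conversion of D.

X = 0.404

Basis: 1 mol D initially; let X = conversion of D. Extent ξ = 0.5X.
Mole table: n_D = 1 − X; n_M = 1.5X; n_I = 3.16 (inert).
Total moles n_T = 4.16 + 0.5X.
With p_i = (n_i/n_T)P, K = p_M^3 / (p_D^2).
Substituting and setting equal to 1.04 bar gives a polynomial in X; the root in (0,1) is X = 0.404.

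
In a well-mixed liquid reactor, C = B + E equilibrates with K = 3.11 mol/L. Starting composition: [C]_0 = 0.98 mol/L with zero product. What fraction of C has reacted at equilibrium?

X = 0.799

Let X = conversion of C; extent ξ = 0.98·X mol/L.
Concentrations: [C] = 0.98 − 0.98X; [B] = 0.98X; [E] = 0.98X.
K = [B] [E] / ([C]).
Setting equal to 3.11 and solving for X on (0,1) gives X = 0.799.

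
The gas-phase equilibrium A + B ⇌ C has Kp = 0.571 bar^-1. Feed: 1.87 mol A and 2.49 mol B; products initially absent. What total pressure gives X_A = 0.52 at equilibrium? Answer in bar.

Let X = conversion of A (basis 1.87 mol A); extent of reaction ξ = 1.87X.
Mole table: n_A = 1.87 − 1.87X; n_B = 2.49 − 1.87X; n_C = 1.87X.
Total moles n_T = 4.36 − 1.87X.
Kp = p_C / (p_A p_B) with p_i = (n_i/n_T)·P.
At X = 0.52: the mole-fraction product g(X) = Π y_i^ν_i = 2.418. Since Kp = g(X)·P^{-1}, P = (g/Kp)^(1/1) = (2.418/0.571)^(1/1) = 4.24 bar.

P = 4.24 bar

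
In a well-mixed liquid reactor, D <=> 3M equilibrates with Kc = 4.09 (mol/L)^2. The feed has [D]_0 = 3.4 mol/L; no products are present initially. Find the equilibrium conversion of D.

Let X = conversion of D; extent ξ = 3.4·X mol/L.
Concentrations: [D] = 3.4 − 3.4X; [M] = 10.2X.
Kc = [M]^3 / ([D]).
This equals 4.09 at X = 0.217 (the root in 0 < X < 1).

X = 0.217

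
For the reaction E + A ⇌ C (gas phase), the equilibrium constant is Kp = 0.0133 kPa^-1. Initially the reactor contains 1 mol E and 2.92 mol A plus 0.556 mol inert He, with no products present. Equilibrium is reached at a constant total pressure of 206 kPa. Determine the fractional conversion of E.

X = 0.620

Let X = conversion of E (basis 1 mol E); extent of reaction ξ = X.
Moles: n_E = 1 − X; n_A = 2.92 − X; n_C = X; n_I = 0.556 (inert).
Summing: n_T = 4.48 − X.
y_i = n_i/n_T, p_i = y_i·P. Kp = p_C / (p_E p_A).
Setting this equal to 0.0133 kPa^-1 and taking the physical root (0 < X < 1) gives X = 0.620.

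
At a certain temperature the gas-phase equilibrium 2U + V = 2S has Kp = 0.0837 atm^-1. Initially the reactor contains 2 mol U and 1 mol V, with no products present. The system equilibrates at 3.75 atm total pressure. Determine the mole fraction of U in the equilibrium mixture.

Let X = conversion of U (basis 2 mol U); extent of reaction ξ = X.
Species balance: n_U = 2 − 2X; n_V = 1 − X; n_S = 2X.
n_T = Σnᵢ = 3 − X.
y_i = n_i/n_T, p_i = y_i·P. Kp = p_S^2 / (p_U^2 p_V).
Setting this equal to 0.0837 atm^-1 and taking the physical root (0 < X < 1) gives X = 0.228.
Then n_U = 1.54, n_T = 2.77, so y_U = 0.557.

y_U = 0.557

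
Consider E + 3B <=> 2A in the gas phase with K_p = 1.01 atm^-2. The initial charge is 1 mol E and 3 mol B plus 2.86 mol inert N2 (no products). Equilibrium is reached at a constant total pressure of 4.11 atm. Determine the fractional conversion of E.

X = 0.484

Take 1 mol E as basis and let X be its fractional conversion, so ξ = X.
Species balance: n_E = 1 − X; n_B = 3 − 3X; n_A = 2X; n_I = 2.86 (inert).
Total moles n_T = 6.86 − 2X.
y_i = n_i/n_T, p_i = y_i·P. K_p = p_A^2 / (p_E p_B^3).
This yields a degree-4 equation in X; solving on (0,1), X = 0.484.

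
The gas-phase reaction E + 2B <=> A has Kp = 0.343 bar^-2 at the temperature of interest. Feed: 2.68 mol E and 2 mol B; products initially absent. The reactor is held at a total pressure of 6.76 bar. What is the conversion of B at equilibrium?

X = 0.750

Basis: 2 mol B initially; let X = conversion of B. Extent ξ = X.
Species balance: n_E = 2.68 − X; n_B = 2 − 2X; n_A = X.
n_T = Σnᵢ = 4.68 − 2X.
Mole fractions y_i = n_i/n_T; Kp = p_A / (p_E p_B^2) with p_i = y_i·P.
Substituting and setting equal to 0.343 bar^-2 gives a polynomial in X; the root in (0,1) is X = 0.750.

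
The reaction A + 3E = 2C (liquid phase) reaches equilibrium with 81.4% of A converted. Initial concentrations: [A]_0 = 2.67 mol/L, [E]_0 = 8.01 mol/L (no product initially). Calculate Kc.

Kc = 11.5 (mol/L)^-2

Let X = conversion of A.
Concentrations: [A] = 2.67 − 2.67X; [E] = 8.01 − 8.01X; [C] = 5.34X.
At X = 0.814: [A] = 0.497, [E] = 1.49, [C] = 4.35.
Kc = [C]^2 / ([A] [E]^3) = 11.5 (mol/L)^-2.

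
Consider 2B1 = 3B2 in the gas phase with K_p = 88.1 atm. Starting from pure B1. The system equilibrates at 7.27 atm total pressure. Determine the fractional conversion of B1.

X = 0.722

Basis: 1 mol B1 initially; let X = conversion of B1. Extent ξ = 0.5X.
Moles: n_B1 = 1 − X; n_B2 = 1.5X.
Summing: n_T = 1 + 0.5X.
y_i = n_i/n_T, p_i = y_i·P. K_p = p_B2^3 / (p_B1^2).
This yields a degree-3 equation in X; solving on (0,1), X = 0.722.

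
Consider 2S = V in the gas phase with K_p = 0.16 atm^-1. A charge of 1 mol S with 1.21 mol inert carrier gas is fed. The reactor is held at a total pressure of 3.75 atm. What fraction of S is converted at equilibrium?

X = 0.292

Let X = conversion of S (basis 1 mol S); extent of reaction ξ = 0.5X.
Mole table: n_S = 1 − X; n_V = 0.5X; n_I = 1.21 (inert).
Summing: n_T = 2.21 − 0.5X.
With p_i = (n_i/n_T)P, K_p = p_V / (p_S^2).
Equating to 0.16 atm^-1 and solving on 0 < X < 1: X = 0.292.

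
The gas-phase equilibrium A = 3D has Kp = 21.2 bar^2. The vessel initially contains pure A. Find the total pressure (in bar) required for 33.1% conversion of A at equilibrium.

P = 6.33 bar

Take 1 mol A as basis and let X be its fractional conversion, so ξ = X.
Mole table: n_A = 1 − X; n_D = 3X.
Summing: n_T = 1 + 2X.
Kp = p_D^3 / (p_A) with p_i = (n_i/n_T)·P.
At X = 0.331: the mole-fraction product g(X) = Π y_i^ν_i = 0.5299. Since Kp = g(X)·P^{2}, P = (Kp/g)^(1/2) = (21.2/0.5299)^(1/2) = 6.33 bar.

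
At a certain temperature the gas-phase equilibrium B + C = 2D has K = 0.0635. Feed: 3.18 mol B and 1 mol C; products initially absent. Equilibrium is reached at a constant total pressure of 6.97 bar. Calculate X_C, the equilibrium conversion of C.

Take 1 mol C as basis and let X be its fractional conversion, so ξ = X.
Mole table: n_B = 3.18 − X; n_C = 1 − X; n_D = 2X.
Since Δν = 0, n_T = 4.18 throughout.
Mole fractions y_i = n_i/n_T; K = p_D^2 / (p_B p_C) with p_i = y_i·P.
Substituting and setting equal to 0.0635 gives a polynomial in X; the root in (0,1) is X = 0.195.

X = 0.195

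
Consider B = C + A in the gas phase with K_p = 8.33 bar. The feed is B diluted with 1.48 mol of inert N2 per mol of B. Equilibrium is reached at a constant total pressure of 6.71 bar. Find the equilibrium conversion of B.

X = 0.832

Take 1 mol B as basis and let X be its fractional conversion, so ξ = X.
Moles: n_B = 1 − X; n_C = X; n_A = X; n_I = 1.48 (inert).
n_T = Σnᵢ = 2.48 + X.
Mole fractions y_i = n_i/n_T; K_p = p_C p_A / (p_B) with p_i = y_i·P.
Substituting and setting equal to 8.33 bar gives a polynomial in X; the root in (0,1) is X = 0.832.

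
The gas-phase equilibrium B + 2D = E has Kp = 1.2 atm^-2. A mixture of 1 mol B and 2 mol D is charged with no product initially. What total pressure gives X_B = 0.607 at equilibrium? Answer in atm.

P = 2.58 atm

Take 1 mol B as basis and let X be its fractional conversion, so ξ = X.
Species balance: n_B = 1 − X; n_D = 2 − 2X; n_E = X.
Total moles n_T = 3 − 2X.
Kp = p_E / (p_B p_D^2) with p_i = (n_i/n_T)·P.
At X = 0.607: the mole-fraction product g(X) = Π y_i^ν_i = 7.975. Since Kp = g(X)·P^{-2}, P = (g/Kp)^(1/2) = (7.975/1.2)^(1/2) = 2.58 atm.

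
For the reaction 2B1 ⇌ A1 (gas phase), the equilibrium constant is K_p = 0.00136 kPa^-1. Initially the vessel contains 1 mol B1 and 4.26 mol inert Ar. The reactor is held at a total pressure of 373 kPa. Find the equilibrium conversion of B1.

X = 0.143

Let X = conversion of B1 (basis 1 mol B1); extent of reaction ξ = 0.5X.
At extent ξ: n_B1 = 1 − X; n_A1 = 0.5X; n_I = 4.26 (inert).
Total moles n_T = 5.26 − 0.5X.
With p_i = (n_i/n_T)P, K_p = p_A1 / (p_B1^2).
Setting this equal to 0.00136 kPa^-1 and taking the physical root (0 < X < 1) gives X = 0.143.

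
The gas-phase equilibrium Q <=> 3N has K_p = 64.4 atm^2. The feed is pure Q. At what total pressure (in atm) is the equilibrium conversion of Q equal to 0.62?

P = 4.37 atm

Take 1 mol Q as basis and let X be its fractional conversion, so ξ = X.
Moles: n_Q = 1 − X; n_N = 3X.
n_T = Σnᵢ = 1 + 2X.
K_p = p_N^3 / (p_Q) with p_i = (n_i/n_T)·P.
At X = 0.62: the mole-fraction product g(X) = Π y_i^ν_i = 3.375. Since K_p = g(X)·P^{2}, P = (K_p/g)^(1/2) = (64.4/3.375)^(1/2) = 4.37 atm.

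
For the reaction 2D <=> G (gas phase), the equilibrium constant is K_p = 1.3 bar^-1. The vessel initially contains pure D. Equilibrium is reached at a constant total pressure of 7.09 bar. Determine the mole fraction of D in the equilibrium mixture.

Basis: 1 mol D initially; let X = conversion of D. Extent ξ = 0.5X.
Moles: n_D = 1 − X; n_G = 0.5X.
Summing: n_T = 1 − 0.5X.
Mole fractions y_i = n_i/n_T; K_p = p_G / (p_D^2) with p_i = y_i·P.
Substituting and setting equal to 1.3 bar^-1 gives a polynomial in X; the root in (0,1) is X = 0.837.
Then n_D = 0.163, n_T = 0.581, so y_D = 0.280.

y_D = 0.280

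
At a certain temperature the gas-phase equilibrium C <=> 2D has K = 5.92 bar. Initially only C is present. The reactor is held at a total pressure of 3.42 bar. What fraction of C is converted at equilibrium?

Take 1 mol C as basis and let X be its fractional conversion, so ξ = X.
Moles: n_C = 1 − X; n_D = 2X.
Summing: n_T = 1 + X.
y_i = n_i/n_T, p_i = y_i·P. K = p_D^2 / (p_C).
Equating to 5.92 bar and solving on 0 < X < 1: X = 0.550.

X = 0.550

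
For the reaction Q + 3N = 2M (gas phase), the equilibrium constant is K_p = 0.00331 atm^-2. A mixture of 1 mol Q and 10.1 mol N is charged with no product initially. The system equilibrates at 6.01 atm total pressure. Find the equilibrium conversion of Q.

X = 0.361

Basis: 1 mol Q initially; let X = conversion of Q. Extent ξ = X.
At extent ξ: n_Q = 1 − X; n_N = 10.1 − 3X; n_M = 2X.
Summing: n_T = 11.1 − 2X.
Mole fractions y_i = n_i/n_T; K_p = p_M^2 / (p_Q p_N^3) with p_i = y_i·P.
Setting this equal to 0.00331 atm^-2 and taking the physical root (0 < X < 1) gives X = 0.361.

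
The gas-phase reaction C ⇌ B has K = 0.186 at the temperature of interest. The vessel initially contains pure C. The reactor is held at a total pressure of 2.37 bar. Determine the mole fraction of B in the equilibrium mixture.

Take 1 mol C as basis and let X be its fractional conversion, so ξ = X.
Moles: n_C = 1 − X; n_B = X.
Total moles n_T = 1 (Δν = 0, constant).
y_i = n_i/n_T, p_i = y_i·P. K = p_B / (p_C).
Substituting and setting equal to 0.186 gives a polynomial in X; the root in (0,1) is X = 0.157.
Then n_B = 0.157, n_T = 1, so y_B = 0.157.

y_B = 0.157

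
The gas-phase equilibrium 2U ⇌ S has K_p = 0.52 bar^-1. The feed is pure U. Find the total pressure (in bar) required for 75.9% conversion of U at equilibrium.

Take 1 mol U as basis and let X be its fractional conversion, so ξ = 0.5X.
At extent ξ: n_U = 1 − X; n_S = 0.5X.
n_T = Σnᵢ = 1 − 0.5X.
K_p = p_S / (p_U^2) with p_i = (n_i/n_T)·P.
At X = 0.759: the mole-fraction product g(X) = Π y_i^ν_i = 4.054. Since K_p = g(X)·P^{-1}, P = (g/K_p)^(1/1) = (4.054/0.52)^(1/1) = 7.8 bar.

P = 7.8 bar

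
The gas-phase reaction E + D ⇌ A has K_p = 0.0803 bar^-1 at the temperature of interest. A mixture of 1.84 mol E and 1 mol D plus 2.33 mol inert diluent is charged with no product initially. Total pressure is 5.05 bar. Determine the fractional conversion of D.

X = 0.121

Basis: 1 mol D initially; let X = conversion of D. Extent ξ = X.
Moles: n_E = 1.84 − X; n_D = 1 − X; n_A = X; n_I = 2.33 (inert).
Total moles n_T = 5.17 − X.
Mole fractions y_i = n_i/n_T; K_p = p_A / (p_E p_D) with p_i = y_i·P.
Equating to 0.0803 bar^-1 and solving on 0 < X < 1: X = 0.121.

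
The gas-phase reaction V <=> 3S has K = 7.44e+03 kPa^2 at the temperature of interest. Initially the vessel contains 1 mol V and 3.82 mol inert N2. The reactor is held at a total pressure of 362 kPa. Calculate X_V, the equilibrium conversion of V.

Take 1 mol V as basis and let X be its fractional conversion, so ξ = X.
At extent ξ: n_V = 1 − X; n_S = 3X; n_I = 3.82 (inert).
Summing: n_T = 4.82 + 2X.
With p_i = (n_i/n_T)P, K = p_S^3 / (p_V).
Substituting and setting equal to 7.44e+03 kPa^2 gives a polynomial in X; the root in (0,1) is X = 0.347.

X = 0.347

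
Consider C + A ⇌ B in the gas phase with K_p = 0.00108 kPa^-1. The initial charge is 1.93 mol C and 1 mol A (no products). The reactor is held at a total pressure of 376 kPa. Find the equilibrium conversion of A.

X = 0.205

Basis: 1 mol A initially; let X = conversion of A. Extent ξ = X.
At extent ξ: n_C = 1.93 − X; n_A = 1 − X; n_B = X.
Total moles n_T = 2.93 − X.
Mole fractions y_i = n_i/n_T; K_p = p_B / (p_C p_A) with p_i = y_i·P.
Setting this equal to 0.00108 kPa^-1 and taking the physical root (0 < X < 1) gives X = 0.205.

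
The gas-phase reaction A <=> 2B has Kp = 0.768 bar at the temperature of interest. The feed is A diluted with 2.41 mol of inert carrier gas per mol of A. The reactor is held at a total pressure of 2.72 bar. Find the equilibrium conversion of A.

Basis: 1 mol A initially; let X = conversion of A. Extent ξ = X.
Mole table: n_A = 1 − X; n_B = 2X; n_I = 2.41 (inert).
Summing: n_T = 3.41 + X.
With p_i = (n_i/n_T)P, Kp = p_B^2 / (p_A).
This yields a degree-2 equation in X; solving on (0,1), X = 0.401.

X = 0.401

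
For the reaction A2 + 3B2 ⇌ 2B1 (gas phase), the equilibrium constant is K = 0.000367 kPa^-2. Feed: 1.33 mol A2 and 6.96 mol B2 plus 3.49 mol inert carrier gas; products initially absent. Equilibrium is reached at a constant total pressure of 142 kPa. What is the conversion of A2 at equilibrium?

X = 0.644

Let X = conversion of A2 (basis 1.33 mol A2); extent of reaction ξ = 1.33X.
At extent ξ: n_A2 = 1.33 − 1.33X; n_B2 = 6.96 − 3.99X; n_B1 = 2.66X; n_I = 3.49 (inert).
Total moles n_T = 11.8 − 2.66X.
y_i = n_i/n_T, p_i = y_i·P. K = p_B1^2 / (p_A2 p_B2^3).
Substituting and setting equal to 0.000367 kPa^-2 gives a polynomial in X; the root in (0,1) is X = 0.644.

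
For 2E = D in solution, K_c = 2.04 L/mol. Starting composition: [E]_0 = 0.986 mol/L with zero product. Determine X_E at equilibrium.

Let X = conversion of E; extent ξ = 0.986X/2 mol/L.
Concentrations: [E] = 0.986 − 0.986X; [D] = 0.493X.
K_c = [D] / ([E]^2).
This equals 2.04 at X = 0.610 (the root in 0 < X < 1).

X = 0.610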